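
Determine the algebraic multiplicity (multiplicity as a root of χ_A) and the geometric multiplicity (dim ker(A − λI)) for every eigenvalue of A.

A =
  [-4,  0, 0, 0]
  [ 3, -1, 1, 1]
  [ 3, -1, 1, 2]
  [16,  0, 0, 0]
λ = -4: alg = 1, geom = 1; λ = 0: alg = 3, geom = 1

Step 1 — factor the characteristic polynomial to read off the algebraic multiplicities:
  χ_A(x) = x^3*(x + 4)

Step 2 — compute geometric multiplicities via the rank-nullity identity g(λ) = n − rank(A − λI):
  rank(A − (-4)·I) = 3, so dim ker(A − (-4)·I) = n − 3 = 1
  rank(A − (0)·I) = 3, so dim ker(A − (0)·I) = n − 3 = 1

Summary:
  λ = -4: algebraic multiplicity = 1, geometric multiplicity = 1
  λ = 0: algebraic multiplicity = 3, geometric multiplicity = 1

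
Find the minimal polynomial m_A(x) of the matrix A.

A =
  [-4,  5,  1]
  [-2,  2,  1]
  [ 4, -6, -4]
x^3 + 6*x^2 + 12*x + 8

The characteristic polynomial is χ_A(x) = (x + 2)^3, so the eigenvalues are known. The minimal polynomial is
  m_A(x) = Π_λ (x − λ)^{k_λ}
where k_λ is the size of the *largest* Jordan block for λ (equivalently, the smallest k with (A − λI)^k v = 0 for every generalised eigenvector v of λ).

  λ = -2: largest Jordan block has size 3, contributing (x + 2)^3

So m_A(x) = (x + 2)^3 = x^3 + 6*x^2 + 12*x + 8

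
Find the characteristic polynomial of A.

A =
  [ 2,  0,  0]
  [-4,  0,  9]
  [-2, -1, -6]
x^3 + 4*x^2 - 3*x - 18

Expanding det(x·I − A) (e.g. by cofactor expansion or by noting that A is similar to its Jordan form J, which has the same characteristic polynomial as A) gives
  χ_A(x) = x^3 + 4*x^2 - 3*x - 18
which factors as (x - 2)*(x + 3)^2. The eigenvalues (with algebraic multiplicities) are λ = -3 with multiplicity 2, λ = 2 with multiplicity 1.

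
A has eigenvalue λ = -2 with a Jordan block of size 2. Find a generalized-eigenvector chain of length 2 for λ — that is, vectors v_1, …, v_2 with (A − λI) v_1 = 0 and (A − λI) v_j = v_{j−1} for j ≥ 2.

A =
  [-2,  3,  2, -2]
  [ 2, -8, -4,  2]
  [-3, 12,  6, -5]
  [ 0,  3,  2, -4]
A Jordan chain for λ = -2 of length 2:
v_1 = (0, 2, -3, 0)ᵀ
v_2 = (1, 0, 0, 0)ᵀ

Let N = A − (-2)·I. We want v_2 with N^2 v_2 = 0 but N^1 v_2 ≠ 0; then v_{j-1} := N · v_j for j = 2, …, 2.

Pick v_2 = (1, 0, 0, 0)ᵀ.
Then v_1 = N · v_2 = (0, 2, -3, 0)ᵀ.

Sanity check: (A − (-2)·I) v_1 = (0, 0, 0, 0)ᵀ = 0. ✓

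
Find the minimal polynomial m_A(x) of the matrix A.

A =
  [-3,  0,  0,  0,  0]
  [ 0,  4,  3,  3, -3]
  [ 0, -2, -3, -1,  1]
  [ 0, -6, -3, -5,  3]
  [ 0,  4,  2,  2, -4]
x^3 + 7*x^2 + 16*x + 12

The characteristic polynomial is χ_A(x) = (x + 2)^4*(x + 3), so the eigenvalues are known. The minimal polynomial is
  m_A(x) = Π_λ (x − λ)^{k_λ}
where k_λ is the size of the *largest* Jordan block for λ (equivalently, the smallest k with (A − λI)^k v = 0 for every generalised eigenvector v of λ).

  λ = -3: largest Jordan block has size 1, contributing (x + 3)
  λ = -2: largest Jordan block has size 2, contributing (x + 2)^2

So m_A(x) = (x + 2)^2*(x + 3) = x^3 + 7*x^2 + 16*x + 12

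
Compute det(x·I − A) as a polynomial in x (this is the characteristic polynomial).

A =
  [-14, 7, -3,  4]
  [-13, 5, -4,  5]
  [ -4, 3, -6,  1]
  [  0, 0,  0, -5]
x^4 + 20*x^3 + 150*x^2 + 500*x + 625

Expanding det(x·I − A) (e.g. by cofactor expansion or by noting that A is similar to its Jordan form J, which has the same characteristic polynomial as A) gives
  χ_A(x) = x^4 + 20*x^3 + 150*x^2 + 500*x + 625
which factors as (x + 5)^4. The eigenvalues (with algebraic multiplicities) are λ = -5 with multiplicity 4.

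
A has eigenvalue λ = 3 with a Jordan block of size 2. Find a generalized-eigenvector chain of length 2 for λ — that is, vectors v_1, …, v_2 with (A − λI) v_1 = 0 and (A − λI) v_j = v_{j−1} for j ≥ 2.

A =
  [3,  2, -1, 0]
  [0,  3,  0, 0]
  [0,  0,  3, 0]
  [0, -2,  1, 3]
A Jordan chain for λ = 3 of length 2:
v_1 = (2, 0, 0, -2)ᵀ
v_2 = (0, 1, 0, 0)ᵀ

Let N = A − (3)·I. We want v_2 with N^2 v_2 = 0 but N^1 v_2 ≠ 0; then v_{j-1} := N · v_j for j = 2, …, 2.

Pick v_2 = (0, 1, 0, 0)ᵀ.
Then v_1 = N · v_2 = (2, 0, 0, -2)ᵀ.

Sanity check: (A − (3)·I) v_1 = (0, 0, 0, 0)ᵀ = 0. ✓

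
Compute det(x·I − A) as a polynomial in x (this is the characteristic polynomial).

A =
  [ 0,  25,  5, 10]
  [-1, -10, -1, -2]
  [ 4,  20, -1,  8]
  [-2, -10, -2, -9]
x^4 + 20*x^3 + 150*x^2 + 500*x + 625

Expanding det(x·I − A) (e.g. by cofactor expansion or by noting that A is similar to its Jordan form J, which has the same characteristic polynomial as A) gives
  χ_A(x) = x^4 + 20*x^3 + 150*x^2 + 500*x + 625
which factors as (x + 5)^4. The eigenvalues (with algebraic multiplicities) are λ = -5 with multiplicity 4.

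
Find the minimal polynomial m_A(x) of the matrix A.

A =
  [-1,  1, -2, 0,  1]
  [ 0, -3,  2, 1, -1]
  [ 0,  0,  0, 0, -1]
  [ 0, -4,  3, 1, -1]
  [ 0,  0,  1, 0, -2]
x^3 + 3*x^2 + 3*x + 1

The characteristic polynomial is χ_A(x) = (x + 1)^5, so the eigenvalues are known. The minimal polynomial is
  m_A(x) = Π_λ (x − λ)^{k_λ}
where k_λ is the size of the *largest* Jordan block for λ (equivalently, the smallest k with (A − λI)^k v = 0 for every generalised eigenvector v of λ).

  λ = -1: largest Jordan block has size 3, contributing (x + 1)^3

So m_A(x) = (x + 1)^3 = x^3 + 3*x^2 + 3*x + 1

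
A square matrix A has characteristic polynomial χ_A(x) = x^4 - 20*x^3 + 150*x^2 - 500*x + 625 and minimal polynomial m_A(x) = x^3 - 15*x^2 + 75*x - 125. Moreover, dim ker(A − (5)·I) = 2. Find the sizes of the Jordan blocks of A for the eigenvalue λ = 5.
Block sizes for λ = 5: [3, 1]

Step 1 — from the characteristic polynomial, algebraic multiplicity of λ = 5 is 4. From dim ker(A − (5)·I) = 2, there are exactly 2 Jordan blocks for λ = 5.
Step 2 — from the minimal polynomial, the factor (x − 5)^3 tells us the largest block for λ = 5 has size 3.
Step 3 — with total size 4, 2 blocks, and largest block 3, the block sizes (in nonincreasing order) are [3, 1].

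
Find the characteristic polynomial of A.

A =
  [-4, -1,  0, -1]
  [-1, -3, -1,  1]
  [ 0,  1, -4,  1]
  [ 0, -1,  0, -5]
x^4 + 16*x^3 + 96*x^2 + 256*x + 256

Expanding det(x·I − A) (e.g. by cofactor expansion or by noting that A is similar to its Jordan form J, which has the same characteristic polynomial as A) gives
  χ_A(x) = x^4 + 16*x^3 + 96*x^2 + 256*x + 256
which factors as (x + 4)^4. The eigenvalues (with algebraic multiplicities) are λ = -4 with multiplicity 4.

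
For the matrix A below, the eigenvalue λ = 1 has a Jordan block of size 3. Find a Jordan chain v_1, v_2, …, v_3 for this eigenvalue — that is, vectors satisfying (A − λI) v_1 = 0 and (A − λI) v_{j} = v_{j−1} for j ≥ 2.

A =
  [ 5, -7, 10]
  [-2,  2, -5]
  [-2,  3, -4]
A Jordan chain for λ = 1 of length 3:
v_1 = (10, 0, -4)ᵀ
v_2 = (4, -2, -2)ᵀ
v_3 = (1, 0, 0)ᵀ

Let N = A − (1)·I. We want v_3 with N^3 v_3 = 0 but N^2 v_3 ≠ 0; then v_{j-1} := N · v_j for j = 3, …, 2.

Pick v_3 = (1, 0, 0)ᵀ.
Then v_2 = N · v_3 = (4, -2, -2)ᵀ.
Then v_1 = N · v_2 = (10, 0, -4)ᵀ.

Sanity check: (A − (1)·I) v_1 = (0, 0, 0)ᵀ = 0. ✓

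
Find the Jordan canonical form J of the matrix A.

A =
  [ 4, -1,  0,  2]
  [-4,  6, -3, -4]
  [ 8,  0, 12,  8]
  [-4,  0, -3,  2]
J_3(6) ⊕ J_1(6)

The characteristic polynomial is
  det(x·I − A) = x^4 - 24*x^3 + 216*x^2 - 864*x + 1296 = (x - 6)^4

Eigenvalues and multiplicities (the geometric multiplicity of λ is n − rank(A − λI), which equals the number of Jordan blocks for λ):
  λ = 6: algebraic multiplicity = 4, geometric multiplicity = 2

Determining the block sizes for each eigenvalue:
  λ = 6: with am = 4 and gm = 2, the partition is not yet determined (e.g. several partitions of 4 into 2 parts exist). Let N = A − (6)·I. Computing rank(N^1) = 2, rank(N^2) = 1, rank(N^3) = 0; the number of blocks of size ≥ j is rank(N^{j−1}) − rank(N^j), giving [2, 1, 1]. So we have 1 block(s) of size 3, 1 block(s) of size 1 → block sizes [3, 1]

Assembling the blocks gives a Jordan form
J =
  [6, 1, 0, 0]
  [0, 6, 1, 0]
  [0, 0, 6, 0]
  [0, 0, 0, 6]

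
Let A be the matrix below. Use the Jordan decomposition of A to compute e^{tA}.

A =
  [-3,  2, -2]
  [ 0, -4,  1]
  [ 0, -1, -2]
e^{tA} =
  [exp(-3*t), 2*t*exp(-3*t), -2*t*exp(-3*t)]
  [0, -t*exp(-3*t) + exp(-3*t), t*exp(-3*t)]
  [0, -t*exp(-3*t), t*exp(-3*t) + exp(-3*t)]

Strategy: write A = P · J · P⁻¹ where J is a Jordan canonical form, so e^{tA} = P · e^{tJ} · P⁻¹, and e^{tJ} can be computed block-by-block.

A has Jordan form
J =
  [-3,  1,  0]
  [ 0, -3,  0]
  [ 0,  0, -3]
(up to reordering of blocks).

Per-block formulas:
  For a 1×1 block at λ = -3: exp(t · [-3]) = [e^(-3t)].
  For a 2×2 Jordan block J_2(-3): exp(t · J_2(-3)) = e^(-3t)·(I + t·N), where N is the 2×2 nilpotent shift.

After assembling e^{tJ} and conjugating by P, we get:

e^{tA} =
  [exp(-3*t), 2*t*exp(-3*t), -2*t*exp(-3*t)]
  [0, -t*exp(-3*t) + exp(-3*t), t*exp(-3*t)]
  [0, -t*exp(-3*t), t*exp(-3*t) + exp(-3*t)]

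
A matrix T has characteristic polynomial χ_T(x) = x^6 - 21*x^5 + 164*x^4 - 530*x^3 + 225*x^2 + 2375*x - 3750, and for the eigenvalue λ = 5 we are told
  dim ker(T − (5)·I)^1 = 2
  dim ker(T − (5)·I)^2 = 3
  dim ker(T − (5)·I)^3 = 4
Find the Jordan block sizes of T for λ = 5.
Block sizes for λ = 5: [3, 1]

From the dimensions of kernels of powers, the number of Jordan blocks of size at least j is d_j − d_{j−1} where d_j = dim ker(N^j) (with d_0 = 0). Computing the differences gives [2, 1, 1].
The number of blocks of size exactly k is (#blocks of size ≥ k) − (#blocks of size ≥ k + 1), so the partition is: 1 block(s) of size 1, 1 block(s) of size 3.
In nonincreasing order the block sizes are [3, 1].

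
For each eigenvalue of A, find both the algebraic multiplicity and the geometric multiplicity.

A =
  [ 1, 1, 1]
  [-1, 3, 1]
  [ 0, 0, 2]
λ = 2: alg = 3, geom = 2

Step 1 — factor the characteristic polynomial to read off the algebraic multiplicities:
  χ_A(x) = (x - 2)^3

Step 2 — compute geometric multiplicities via the rank-nullity identity g(λ) = n − rank(A − λI):
  rank(A − (2)·I) = 1, so dim ker(A − (2)·I) = n − 1 = 2

Summary:
  λ = 2: algebraic multiplicity = 3, geometric multiplicity = 2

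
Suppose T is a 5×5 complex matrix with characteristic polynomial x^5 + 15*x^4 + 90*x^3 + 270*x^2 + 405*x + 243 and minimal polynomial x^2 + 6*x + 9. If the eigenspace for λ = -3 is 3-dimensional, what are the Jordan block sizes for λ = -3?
Block sizes for λ = -3: [2, 2, 1]

Step 1 — from the characteristic polynomial, algebraic multiplicity of λ = -3 is 5. From dim ker(T − (-3)·I) = 3, there are exactly 3 Jordan blocks for λ = -3.
Step 2 — from the minimal polynomial, the factor (x + 3)^2 tells us the largest block for λ = -3 has size 2.
Step 3 — with total size 5, 3 blocks, and largest block 2, the block sizes (in nonincreasing order) are [2, 2, 1].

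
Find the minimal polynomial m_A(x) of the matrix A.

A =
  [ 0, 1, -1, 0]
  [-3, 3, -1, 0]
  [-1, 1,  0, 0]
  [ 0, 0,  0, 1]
x^3 - 3*x^2 + 3*x - 1

The characteristic polynomial is χ_A(x) = (x - 1)^4, so the eigenvalues are known. The minimal polynomial is
  m_A(x) = Π_λ (x − λ)^{k_λ}
where k_λ is the size of the *largest* Jordan block for λ (equivalently, the smallest k with (A − λI)^k v = 0 for every generalised eigenvector v of λ).

  λ = 1: largest Jordan block has size 3, contributing (x − 1)^3

So m_A(x) = (x - 1)^3 = x^3 - 3*x^2 + 3*x - 1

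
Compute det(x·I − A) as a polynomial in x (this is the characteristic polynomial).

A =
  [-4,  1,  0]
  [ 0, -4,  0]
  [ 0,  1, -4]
x^3 + 12*x^2 + 48*x + 64

Expanding det(x·I − A) (e.g. by cofactor expansion or by noting that A is similar to its Jordan form J, which has the same characteristic polynomial as A) gives
  χ_A(x) = x^3 + 12*x^2 + 48*x + 64
which factors as (x + 4)^3. The eigenvalues (with algebraic multiplicities) are λ = -4 with multiplicity 3.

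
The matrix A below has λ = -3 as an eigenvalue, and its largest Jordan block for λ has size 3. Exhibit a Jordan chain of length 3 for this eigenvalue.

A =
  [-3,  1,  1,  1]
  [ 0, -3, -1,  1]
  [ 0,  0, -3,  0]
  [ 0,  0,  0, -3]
A Jordan chain for λ = -3 of length 3:
v_1 = (-1, 0, 0, 0)ᵀ
v_2 = (1, -1, 0, 0)ᵀ
v_3 = (0, 0, 1, 0)ᵀ

Let N = A − (-3)·I. We want v_3 with N^3 v_3 = 0 but N^2 v_3 ≠ 0; then v_{j-1} := N · v_j for j = 3, …, 2.

Pick v_3 = (0, 0, 1, 0)ᵀ.
Then v_2 = N · v_3 = (1, -1, 0, 0)ᵀ.
Then v_1 = N · v_2 = (-1, 0, 0, 0)ᵀ.

Sanity check: (A − (-3)·I) v_1 = (0, 0, 0, 0)ᵀ = 0. ✓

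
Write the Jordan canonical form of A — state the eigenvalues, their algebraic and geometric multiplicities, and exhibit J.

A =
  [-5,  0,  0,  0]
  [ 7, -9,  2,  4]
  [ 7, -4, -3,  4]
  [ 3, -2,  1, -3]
J_3(-5) ⊕ J_1(-5)

The characteristic polynomial is
  det(x·I − A) = x^4 + 20*x^3 + 150*x^2 + 500*x + 625 = (x + 5)^4

Eigenvalues and multiplicities (the geometric multiplicity of λ is n − rank(A − λI), which equals the number of Jordan blocks for λ):
  λ = -5: algebraic multiplicity = 4, geometric multiplicity = 2

Determining the block sizes for each eigenvalue:
  λ = -5: with am = 4 and gm = 2, the partition is not yet determined (e.g. several partitions of 4 into 2 parts exist). Let N = A − (-5)·I. Computing rank(N^1) = 2, rank(N^2) = 1, rank(N^3) = 0; the number of blocks of size ≥ j is rank(N^{j−1}) − rank(N^j), giving [2, 1, 1]. So we have 1 block(s) of size 3, 1 block(s) of size 1 → block sizes [3, 1]

Assembling the blocks gives a Jordan form
J =
  [-5,  1,  0,  0]
  [ 0, -5,  1,  0]
  [ 0,  0, -5,  0]
  [ 0,  0,  0, -5]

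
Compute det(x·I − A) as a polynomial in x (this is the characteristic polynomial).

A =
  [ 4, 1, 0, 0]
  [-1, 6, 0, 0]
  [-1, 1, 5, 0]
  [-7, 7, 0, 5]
x^4 - 20*x^3 + 150*x^2 - 500*x + 625

Expanding det(x·I − A) (e.g. by cofactor expansion or by noting that A is similar to its Jordan form J, which has the same characteristic polynomial as A) gives
  χ_A(x) = x^4 - 20*x^3 + 150*x^2 - 500*x + 625
which factors as (x - 5)^4. The eigenvalues (with algebraic multiplicities) are λ = 5 with multiplicity 4.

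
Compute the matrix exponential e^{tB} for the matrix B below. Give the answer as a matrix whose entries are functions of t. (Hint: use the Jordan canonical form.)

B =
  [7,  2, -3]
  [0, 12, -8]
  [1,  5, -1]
e^{tB} =
  [-t^2*exp(6*t) + t*exp(6*t) + exp(6*t), -t^2*exp(6*t)/2 + 2*t*exp(6*t), t^2*exp(6*t) - 3*t*exp(6*t)]
  [-4*t^2*exp(6*t), -2*t^2*exp(6*t) + 6*t*exp(6*t) + exp(6*t), 4*t^2*exp(6*t) - 8*t*exp(6*t)]
  [-3*t^2*exp(6*t) + t*exp(6*t), -3*t^2*exp(6*t)/2 + 5*t*exp(6*t), 3*t^2*exp(6*t) - 7*t*exp(6*t) + exp(6*t)]

Strategy: write B = P · J · P⁻¹ where J is a Jordan canonical form, so e^{tB} = P · e^{tJ} · P⁻¹, and e^{tJ} can be computed block-by-block.

B has Jordan form
J =
  [6, 1, 0]
  [0, 6, 1]
  [0, 0, 6]
(up to reordering of blocks).

Per-block formulas:
  For a 3×3 Jordan block J_3(6): exp(t · J_3(6)) = e^(6t)·(I + t·N + (t^2/2)·N^2), where N is the 3×3 nilpotent shift.

After assembling e^{tJ} and conjugating by P, we get:

e^{tB} =
  [-t^2*exp(6*t) + t*exp(6*t) + exp(6*t), -t^2*exp(6*t)/2 + 2*t*exp(6*t), t^2*exp(6*t) - 3*t*exp(6*t)]
  [-4*t^2*exp(6*t), -2*t^2*exp(6*t) + 6*t*exp(6*t) + exp(6*t), 4*t^2*exp(6*t) - 8*t*exp(6*t)]
  [-3*t^2*exp(6*t) + t*exp(6*t), -3*t^2*exp(6*t)/2 + 5*t*exp(6*t), 3*t^2*exp(6*t) - 7*t*exp(6*t) + exp(6*t)]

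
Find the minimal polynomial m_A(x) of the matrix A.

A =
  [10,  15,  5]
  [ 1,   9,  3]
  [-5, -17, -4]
x^3 - 15*x^2 + 75*x - 125

The characteristic polynomial is χ_A(x) = (x - 5)^3, so the eigenvalues are known. The minimal polynomial is
  m_A(x) = Π_λ (x − λ)^{k_λ}
where k_λ is the size of the *largest* Jordan block for λ (equivalently, the smallest k with (A − λI)^k v = 0 for every generalised eigenvector v of λ).

  λ = 5: largest Jordan block has size 3, contributing (x − 5)^3

So m_A(x) = (x - 5)^3 = x^3 - 15*x^2 + 75*x - 125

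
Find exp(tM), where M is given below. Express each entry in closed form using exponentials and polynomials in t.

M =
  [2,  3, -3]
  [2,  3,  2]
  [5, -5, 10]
e^{tM} =
  [-3*t*exp(5*t) + exp(5*t), 3*t*exp(5*t), -3*t*exp(5*t)]
  [2*t*exp(5*t), -2*t*exp(5*t) + exp(5*t), 2*t*exp(5*t)]
  [5*t*exp(5*t), -5*t*exp(5*t), 5*t*exp(5*t) + exp(5*t)]

Strategy: write M = P · J · P⁻¹ where J is a Jordan canonical form, so e^{tM} = P · e^{tJ} · P⁻¹, and e^{tJ} can be computed block-by-block.

M has Jordan form
J =
  [5, 1, 0]
  [0, 5, 0]
  [0, 0, 5]
(up to reordering of blocks).

Per-block formulas:
  For a 1×1 block at λ = 5: exp(t · [5]) = [e^(5t)].
  For a 2×2 Jordan block J_2(5): exp(t · J_2(5)) = e^(5t)·(I + t·N), where N is the 2×2 nilpotent shift.

After assembling e^{tJ} and conjugating by P, we get:

e^{tM} =
  [-3*t*exp(5*t) + exp(5*t), 3*t*exp(5*t), -3*t*exp(5*t)]
  [2*t*exp(5*t), -2*t*exp(5*t) + exp(5*t), 2*t*exp(5*t)]
  [5*t*exp(5*t), -5*t*exp(5*t), 5*t*exp(5*t) + exp(5*t)]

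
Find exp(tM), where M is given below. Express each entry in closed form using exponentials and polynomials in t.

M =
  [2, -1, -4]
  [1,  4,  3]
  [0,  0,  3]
e^{tM} =
  [-t*exp(3*t) + exp(3*t), -t*exp(3*t), t^2*exp(3*t)/2 - 4*t*exp(3*t)]
  [t*exp(3*t), t*exp(3*t) + exp(3*t), -t^2*exp(3*t)/2 + 3*t*exp(3*t)]
  [0, 0, exp(3*t)]

Strategy: write M = P · J · P⁻¹ where J is a Jordan canonical form, so e^{tM} = P · e^{tJ} · P⁻¹, and e^{tJ} can be computed block-by-block.

M has Jordan form
J =
  [3, 1, 0]
  [0, 3, 1]
  [0, 0, 3]
(up to reordering of blocks).

Per-block formulas:
  For a 3×3 Jordan block J_3(3): exp(t · J_3(3)) = e^(3t)·(I + t·N + (t^2/2)·N^2), where N is the 3×3 nilpotent shift.

After assembling e^{tJ} and conjugating by P, we get:

e^{tM} =
  [-t*exp(3*t) + exp(3*t), -t*exp(3*t), t^2*exp(3*t)/2 - 4*t*exp(3*t)]
  [t*exp(3*t), t*exp(3*t) + exp(3*t), -t^2*exp(3*t)/2 + 3*t*exp(3*t)]
  [0, 0, exp(3*t)]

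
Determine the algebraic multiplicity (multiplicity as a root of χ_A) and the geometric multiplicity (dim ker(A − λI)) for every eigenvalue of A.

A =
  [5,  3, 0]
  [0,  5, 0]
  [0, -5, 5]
λ = 5: alg = 3, geom = 2

Step 1 — factor the characteristic polynomial to read off the algebraic multiplicities:
  χ_A(x) = (x - 5)^3

Step 2 — compute geometric multiplicities via the rank-nullity identity g(λ) = n − rank(A − λI):
  rank(A − (5)·I) = 1, so dim ker(A − (5)·I) = n − 1 = 2

Summary:
  λ = 5: algebraic multiplicity = 3, geometric multiplicity = 2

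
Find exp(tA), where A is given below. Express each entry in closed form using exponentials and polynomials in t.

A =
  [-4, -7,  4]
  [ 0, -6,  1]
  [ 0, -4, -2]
e^{tA} =
  [exp(-4*t), -t^2*exp(-4*t) - 7*t*exp(-4*t), t^2*exp(-4*t)/2 + 4*t*exp(-4*t)]
  [0, -2*t*exp(-4*t) + exp(-4*t), t*exp(-4*t)]
  [0, -4*t*exp(-4*t), 2*t*exp(-4*t) + exp(-4*t)]

Strategy: write A = P · J · P⁻¹ where J is a Jordan canonical form, so e^{tA} = P · e^{tJ} · P⁻¹, and e^{tJ} can be computed block-by-block.

A has Jordan form
J =
  [-4,  1,  0]
  [ 0, -4,  1]
  [ 0,  0, -4]
(up to reordering of blocks).

Per-block formulas:
  For a 3×3 Jordan block J_3(-4): exp(t · J_3(-4)) = e^(-4t)·(I + t·N + (t^2/2)·N^2), where N is the 3×3 nilpotent shift.

After assembling e^{tJ} and conjugating by P, we get:

e^{tA} =
  [exp(-4*t), -t^2*exp(-4*t) - 7*t*exp(-4*t), t^2*exp(-4*t)/2 + 4*t*exp(-4*t)]
  [0, -2*t*exp(-4*t) + exp(-4*t), t*exp(-4*t)]
  [0, -4*t*exp(-4*t), 2*t*exp(-4*t) + exp(-4*t)]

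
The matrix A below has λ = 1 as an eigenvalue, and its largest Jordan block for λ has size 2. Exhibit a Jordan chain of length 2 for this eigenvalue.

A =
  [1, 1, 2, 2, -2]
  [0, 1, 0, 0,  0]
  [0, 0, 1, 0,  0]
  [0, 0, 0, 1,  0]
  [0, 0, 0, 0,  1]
A Jordan chain for λ = 1 of length 2:
v_1 = (1, 0, 0, 0, 0)ᵀ
v_2 = (0, 1, 0, 0, 0)ᵀ

Let N = A − (1)·I. We want v_2 with N^2 v_2 = 0 but N^1 v_2 ≠ 0; then v_{j-1} := N · v_j for j = 2, …, 2.

Pick v_2 = (0, 1, 0, 0, 0)ᵀ.
Then v_1 = N · v_2 = (1, 0, 0, 0, 0)ᵀ.

Sanity check: (A − (1)·I) v_1 = (0, 0, 0, 0, 0)ᵀ = 0. ✓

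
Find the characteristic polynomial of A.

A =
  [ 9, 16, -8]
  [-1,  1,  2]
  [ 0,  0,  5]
x^3 - 15*x^2 + 75*x - 125

Expanding det(x·I − A) (e.g. by cofactor expansion or by noting that A is similar to its Jordan form J, which has the same characteristic polynomial as A) gives
  χ_A(x) = x^3 - 15*x^2 + 75*x - 125
which factors as (x - 5)^3. The eigenvalues (with algebraic multiplicities) are λ = 5 with multiplicity 3.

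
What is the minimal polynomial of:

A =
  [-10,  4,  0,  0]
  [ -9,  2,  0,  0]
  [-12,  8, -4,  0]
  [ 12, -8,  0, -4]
x^2 + 8*x + 16

The characteristic polynomial is χ_A(x) = (x + 4)^4, so the eigenvalues are known. The minimal polynomial is
  m_A(x) = Π_λ (x − λ)^{k_λ}
where k_λ is the size of the *largest* Jordan block for λ (equivalently, the smallest k with (A − λI)^k v = 0 for every generalised eigenvector v of λ).

  λ = -4: largest Jordan block has size 2, contributing (x + 4)^2

So m_A(x) = (x + 4)^2 = x^2 + 8*x + 16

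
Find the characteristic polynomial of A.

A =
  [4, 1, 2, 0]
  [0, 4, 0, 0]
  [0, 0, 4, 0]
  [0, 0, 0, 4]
x^4 - 16*x^3 + 96*x^2 - 256*x + 256

Expanding det(x·I − A) (e.g. by cofactor expansion or by noting that A is similar to its Jordan form J, which has the same characteristic polynomial as A) gives
  χ_A(x) = x^4 - 16*x^3 + 96*x^2 - 256*x + 256
which factors as (x - 4)^4. The eigenvalues (with algebraic multiplicities) are λ = 4 with multiplicity 4.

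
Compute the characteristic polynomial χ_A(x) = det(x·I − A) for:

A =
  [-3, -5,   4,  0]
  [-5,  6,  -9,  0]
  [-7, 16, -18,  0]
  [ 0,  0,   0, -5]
x^4 + 20*x^3 + 150*x^2 + 500*x + 625

Expanding det(x·I − A) (e.g. by cofactor expansion or by noting that A is similar to its Jordan form J, which has the same characteristic polynomial as A) gives
  χ_A(x) = x^4 + 20*x^3 + 150*x^2 + 500*x + 625
which factors as (x + 5)^4. The eigenvalues (with algebraic multiplicities) are λ = -5 with multiplicity 4.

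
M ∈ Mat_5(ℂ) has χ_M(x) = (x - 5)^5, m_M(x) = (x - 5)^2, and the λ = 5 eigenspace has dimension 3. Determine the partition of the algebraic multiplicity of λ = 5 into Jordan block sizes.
Block sizes for λ = 5: [2, 2, 1]

Step 1 — from the characteristic polynomial, algebraic multiplicity of λ = 5 is 5. From dim ker(M − (5)·I) = 3, there are exactly 3 Jordan blocks for λ = 5.
Step 2 — from the minimal polynomial, the factor (x − 5)^2 tells us the largest block for λ = 5 has size 2.
Step 3 — with total size 5, 3 blocks, and largest block 2, the block sizes (in nonincreasing order) are [2, 2, 1].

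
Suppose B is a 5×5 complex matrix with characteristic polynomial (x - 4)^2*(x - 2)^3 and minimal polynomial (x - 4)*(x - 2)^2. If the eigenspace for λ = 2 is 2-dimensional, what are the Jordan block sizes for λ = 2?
Block sizes for λ = 2: [2, 1]

Step 1 — from the characteristic polynomial, algebraic multiplicity of λ = 2 is 3. From dim ker(B − (2)·I) = 2, there are exactly 2 Jordan blocks for λ = 2.
Step 2 — from the minimal polynomial, the factor (x − 2)^2 tells us the largest block for λ = 2 has size 2.
Step 3 — with total size 3, 2 blocks, and largest block 2, the block sizes (in nonincreasing order) are [2, 1].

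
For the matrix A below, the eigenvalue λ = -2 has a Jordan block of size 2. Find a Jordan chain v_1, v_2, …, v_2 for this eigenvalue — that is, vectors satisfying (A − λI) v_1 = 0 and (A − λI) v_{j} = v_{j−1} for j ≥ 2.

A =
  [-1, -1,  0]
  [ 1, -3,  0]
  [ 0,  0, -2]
A Jordan chain for λ = -2 of length 2:
v_1 = (1, 1, 0)ᵀ
v_2 = (1, 0, 0)ᵀ

Let N = A − (-2)·I. We want v_2 with N^2 v_2 = 0 but N^1 v_2 ≠ 0; then v_{j-1} := N · v_j for j = 2, …, 2.

Pick v_2 = (1, 0, 0)ᵀ.
Then v_1 = N · v_2 = (1, 1, 0)ᵀ.

Sanity check: (A − (-2)·I) v_1 = (0, 0, 0)ᵀ = 0. ✓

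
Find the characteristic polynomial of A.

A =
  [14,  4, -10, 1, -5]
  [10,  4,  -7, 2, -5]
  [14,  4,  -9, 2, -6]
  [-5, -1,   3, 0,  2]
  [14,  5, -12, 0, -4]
x^5 - 5*x^4 + 10*x^3 - 10*x^2 + 5*x - 1

Expanding det(x·I − A) (e.g. by cofactor expansion or by noting that A is similar to its Jordan form J, which has the same characteristic polynomial as A) gives
  χ_A(x) = x^5 - 5*x^4 + 10*x^3 - 10*x^2 + 5*x - 1
which factors as (x - 1)^5. The eigenvalues (with algebraic multiplicities) are λ = 1 with multiplicity 5.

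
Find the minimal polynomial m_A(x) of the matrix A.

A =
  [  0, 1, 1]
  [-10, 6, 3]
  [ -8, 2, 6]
x^3 - 12*x^2 + 48*x - 64

The characteristic polynomial is χ_A(x) = (x - 4)^3, so the eigenvalues are known. The minimal polynomial is
  m_A(x) = Π_λ (x − λ)^{k_λ}
where k_λ is the size of the *largest* Jordan block for λ (equivalently, the smallest k with (A − λI)^k v = 0 for every generalised eigenvector v of λ).

  λ = 4: largest Jordan block has size 3, contributing (x − 4)^3

So m_A(x) = (x - 4)^3 = x^3 - 12*x^2 + 48*x - 64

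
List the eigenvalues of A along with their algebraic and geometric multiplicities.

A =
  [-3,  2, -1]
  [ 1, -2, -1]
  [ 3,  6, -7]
λ = -4: alg = 3, geom = 2

Step 1 — factor the characteristic polynomial to read off the algebraic multiplicities:
  χ_A(x) = (x + 4)^3

Step 2 — compute geometric multiplicities via the rank-nullity identity g(λ) = n − rank(A − λI):
  rank(A − (-4)·I) = 1, so dim ker(A − (-4)·I) = n − 1 = 2

Summary:
  λ = -4: algebraic multiplicity = 3, geometric multiplicity = 2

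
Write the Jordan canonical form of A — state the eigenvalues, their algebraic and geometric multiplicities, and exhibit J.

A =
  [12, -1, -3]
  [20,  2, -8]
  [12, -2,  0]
J_2(4) ⊕ J_1(6)

The characteristic polynomial is
  det(x·I − A) = x^3 - 14*x^2 + 64*x - 96 = (x - 6)*(x - 4)^2

Eigenvalues and multiplicities (the geometric multiplicity of λ is n − rank(A − λI), which equals the number of Jordan blocks for λ):
  λ = 4: algebraic multiplicity = 2, geometric multiplicity = 1
  λ = 6: algebraic multiplicity = 1, geometric multiplicity = 1

Determining the block sizes for each eigenvalue:
  λ = 4: one block (gm = 1), so the single block has size am = 2 → block sizes [2]
  λ = 6: one block (gm = 1), so the single block has size am = 1 → block sizes [1]

Assembling the blocks gives a Jordan form
J =
  [4, 1, 0]
  [0, 4, 0]
  [0, 0, 6]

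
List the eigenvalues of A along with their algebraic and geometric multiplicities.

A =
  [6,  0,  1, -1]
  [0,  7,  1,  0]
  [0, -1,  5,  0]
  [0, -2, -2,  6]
λ = 6: alg = 4, geom = 2

Step 1 — factor the characteristic polynomial to read off the algebraic multiplicities:
  χ_A(x) = (x - 6)^4

Step 2 — compute geometric multiplicities via the rank-nullity identity g(λ) = n − rank(A − λI):
  rank(A − (6)·I) = 2, so dim ker(A − (6)·I) = n − 2 = 2

Summary:
  λ = 6: algebraic multiplicity = 4, geometric multiplicity = 2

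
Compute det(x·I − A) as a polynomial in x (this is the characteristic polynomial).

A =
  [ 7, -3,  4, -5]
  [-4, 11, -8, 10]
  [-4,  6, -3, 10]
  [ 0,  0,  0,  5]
x^4 - 20*x^3 + 150*x^2 - 500*x + 625

Expanding det(x·I − A) (e.g. by cofactor expansion or by noting that A is similar to its Jordan form J, which has the same characteristic polynomial as A) gives
  χ_A(x) = x^4 - 20*x^3 + 150*x^2 - 500*x + 625
which factors as (x - 5)^4. The eigenvalues (with algebraic multiplicities) are λ = 5 with multiplicity 4.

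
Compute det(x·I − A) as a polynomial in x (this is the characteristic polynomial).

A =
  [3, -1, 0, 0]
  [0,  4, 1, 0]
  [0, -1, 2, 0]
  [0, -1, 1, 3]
x^4 - 12*x^3 + 54*x^2 - 108*x + 81

Expanding det(x·I − A) (e.g. by cofactor expansion or by noting that A is similar to its Jordan form J, which has the same characteristic polynomial as A) gives
  χ_A(x) = x^4 - 12*x^3 + 54*x^2 - 108*x + 81
which factors as (x - 3)^4. The eigenvalues (with algebraic multiplicities) are λ = 3 with multiplicity 4.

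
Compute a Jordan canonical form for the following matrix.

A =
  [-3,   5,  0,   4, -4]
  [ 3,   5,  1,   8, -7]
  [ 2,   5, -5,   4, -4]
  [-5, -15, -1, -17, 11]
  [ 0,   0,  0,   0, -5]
J_3(-5) ⊕ J_1(-5) ⊕ J_1(-5)

The characteristic polynomial is
  det(x·I − A) = x^5 + 25*x^4 + 250*x^3 + 1250*x^2 + 3125*x + 3125 = (x + 5)^5

Eigenvalues and multiplicities (the geometric multiplicity of λ is n − rank(A − λI), which equals the number of Jordan blocks for λ):
  λ = -5: algebraic multiplicity = 5, geometric multiplicity = 3

Determining the block sizes for each eigenvalue:
  λ = -5: with am = 5 and gm = 3, the partition is not yet determined (e.g. several partitions of 5 into 3 parts exist). Let N = A − (-5)·I. Computing rank(N^1) = 2, rank(N^2) = 1, rank(N^3) = 0; the number of blocks of size ≥ j is rank(N^{j−1}) − rank(N^j), giving [3, 1, 1]. So we have 1 block(s) of size 3, 2 block(s) of size 1 → block sizes [3, 1, 1]

Assembling the blocks gives a Jordan form
J =
  [-5,  1,  0,  0,  0]
  [ 0, -5,  1,  0,  0]
  [ 0,  0, -5,  0,  0]
  [ 0,  0,  0, -5,  0]
  [ 0,  0,  0,  0, -5]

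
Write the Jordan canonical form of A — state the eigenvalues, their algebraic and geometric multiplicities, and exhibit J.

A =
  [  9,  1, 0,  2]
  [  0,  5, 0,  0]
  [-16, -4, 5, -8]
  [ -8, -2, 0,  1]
J_2(5) ⊕ J_1(5) ⊕ J_1(5)

The characteristic polynomial is
  det(x·I − A) = x^4 - 20*x^3 + 150*x^2 - 500*x + 625 = (x - 5)^4

Eigenvalues and multiplicities (the geometric multiplicity of λ is n − rank(A − λI), which equals the number of Jordan blocks for λ):
  λ = 5: algebraic multiplicity = 4, geometric multiplicity = 3

Determining the block sizes for each eigenvalue:
  λ = 5: 3 blocks summing to 4 forces exactly one block of size 2 and the rest size 1 → block sizes [2, 1, 1]

Assembling the blocks gives a Jordan form
J =
  [5, 1, 0, 0]
  [0, 5, 0, 0]
  [0, 0, 5, 0]
  [0, 0, 0, 5]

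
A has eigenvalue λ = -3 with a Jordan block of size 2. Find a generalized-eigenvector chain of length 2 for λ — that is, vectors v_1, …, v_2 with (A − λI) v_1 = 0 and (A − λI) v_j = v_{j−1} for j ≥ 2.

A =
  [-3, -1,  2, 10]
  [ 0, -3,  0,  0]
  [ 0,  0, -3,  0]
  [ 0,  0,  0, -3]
A Jordan chain for λ = -3 of length 2:
v_1 = (-1, 0, 0, 0)ᵀ
v_2 = (0, 1, 0, 0)ᵀ

Let N = A − (-3)·I. We want v_2 with N^2 v_2 = 0 but N^1 v_2 ≠ 0; then v_{j-1} := N · v_j for j = 2, …, 2.

Pick v_2 = (0, 1, 0, 0)ᵀ.
Then v_1 = N · v_2 = (-1, 0, 0, 0)ᵀ.

Sanity check: (A − (-3)·I) v_1 = (0, 0, 0, 0)ᵀ = 0. ✓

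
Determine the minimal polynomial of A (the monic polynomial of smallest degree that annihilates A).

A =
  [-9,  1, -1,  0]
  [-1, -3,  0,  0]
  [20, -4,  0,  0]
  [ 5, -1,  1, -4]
x^3 + 12*x^2 + 48*x + 64

The characteristic polynomial is χ_A(x) = (x + 4)^4, so the eigenvalues are known. The minimal polynomial is
  m_A(x) = Π_λ (x − λ)^{k_λ}
where k_λ is the size of the *largest* Jordan block for λ (equivalently, the smallest k with (A − λI)^k v = 0 for every generalised eigenvector v of λ).

  λ = -4: largest Jordan block has size 3, contributing (x + 4)^3

So m_A(x) = (x + 4)^3 = x^3 + 12*x^2 + 48*x + 64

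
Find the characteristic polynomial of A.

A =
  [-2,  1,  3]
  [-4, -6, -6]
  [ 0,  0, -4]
x^3 + 12*x^2 + 48*x + 64

Expanding det(x·I − A) (e.g. by cofactor expansion or by noting that A is similar to its Jordan form J, which has the same characteristic polynomial as A) gives
  χ_A(x) = x^3 + 12*x^2 + 48*x + 64
which factors as (x + 4)^3. The eigenvalues (with algebraic multiplicities) are λ = -4 with multiplicity 3.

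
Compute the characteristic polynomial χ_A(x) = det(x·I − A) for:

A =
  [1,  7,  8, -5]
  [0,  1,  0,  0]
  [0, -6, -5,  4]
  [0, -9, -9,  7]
x^4 - 4*x^3 + 6*x^2 - 4*x + 1

Expanding det(x·I − A) (e.g. by cofactor expansion or by noting that A is similar to its Jordan form J, which has the same characteristic polynomial as A) gives
  χ_A(x) = x^4 - 4*x^3 + 6*x^2 - 4*x + 1
which factors as (x - 1)^4. The eigenvalues (with algebraic multiplicities) are λ = 1 with multiplicity 4.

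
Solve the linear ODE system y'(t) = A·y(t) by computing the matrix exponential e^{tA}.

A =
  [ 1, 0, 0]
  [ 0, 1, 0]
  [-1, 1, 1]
e^{tA} =
  [exp(t), 0, 0]
  [0, exp(t), 0]
  [-t*exp(t), t*exp(t), exp(t)]

Strategy: write A = P · J · P⁻¹ where J is a Jordan canonical form, so e^{tA} = P · e^{tJ} · P⁻¹, and e^{tJ} can be computed block-by-block.

A has Jordan form
J =
  [1, 1, 0]
  [0, 1, 0]
  [0, 0, 1]
(up to reordering of blocks).

Per-block formulas:
  For a 1×1 block at λ = 1: exp(t · [1]) = [e^(1t)].
  For a 2×2 Jordan block J_2(1): exp(t · J_2(1)) = e^(1t)·(I + t·N), where N is the 2×2 nilpotent shift.

After assembling e^{tJ} and conjugating by P, we get:

e^{tA} =
  [exp(t), 0, 0]
  [0, exp(t), 0]
  [-t*exp(t), t*exp(t), exp(t)]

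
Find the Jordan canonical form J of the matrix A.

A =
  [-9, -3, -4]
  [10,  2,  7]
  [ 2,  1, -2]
J_3(-3)

The characteristic polynomial is
  det(x·I − A) = x^3 + 9*x^2 + 27*x + 27 = (x + 3)^3

Eigenvalues and multiplicities (the geometric multiplicity of λ is n − rank(A − λI), which equals the number of Jordan blocks for λ):
  λ = -3: algebraic multiplicity = 3, geometric multiplicity = 1

Determining the block sizes for each eigenvalue:
  λ = -3: one block (gm = 1), so the single block has size am = 3 → block sizes [3]

Assembling the blocks gives a Jordan form
J =
  [-3,  1,  0]
  [ 0, -3,  1]
  [ 0,  0, -3]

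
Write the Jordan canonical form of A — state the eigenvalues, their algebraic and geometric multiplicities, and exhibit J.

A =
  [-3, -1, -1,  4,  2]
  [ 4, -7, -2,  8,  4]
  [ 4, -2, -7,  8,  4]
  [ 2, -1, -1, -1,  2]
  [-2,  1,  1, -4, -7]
J_2(-5) ⊕ J_1(-5) ⊕ J_1(-5) ⊕ J_1(-5)

The characteristic polynomial is
  det(x·I − A) = x^5 + 25*x^4 + 250*x^3 + 1250*x^2 + 3125*x + 3125 = (x + 5)^5

Eigenvalues and multiplicities (the geometric multiplicity of λ is n − rank(A − λI), which equals the number of Jordan blocks for λ):
  λ = -5: algebraic multiplicity = 5, geometric multiplicity = 4

Determining the block sizes for each eigenvalue:
  λ = -5: 4 blocks summing to 5 forces exactly one block of size 2 and the rest size 1 → block sizes [2, 1, 1, 1]

Assembling the blocks gives a Jordan form
J =
  [-5,  1,  0,  0,  0]
  [ 0, -5,  0,  0,  0]
  [ 0,  0, -5,  0,  0]
  [ 0,  0,  0, -5,  0]
  [ 0,  0,  0,  0, -5]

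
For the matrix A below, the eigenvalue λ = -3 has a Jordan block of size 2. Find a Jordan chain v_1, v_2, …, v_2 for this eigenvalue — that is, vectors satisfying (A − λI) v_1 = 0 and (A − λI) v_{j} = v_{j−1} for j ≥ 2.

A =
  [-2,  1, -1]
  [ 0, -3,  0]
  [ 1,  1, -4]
A Jordan chain for λ = -3 of length 2:
v_1 = (1, 0, 1)ᵀ
v_2 = (1, 0, 0)ᵀ

Let N = A − (-3)·I. We want v_2 with N^2 v_2 = 0 but N^1 v_2 ≠ 0; then v_{j-1} := N · v_j for j = 2, …, 2.

Pick v_2 = (1, 0, 0)ᵀ.
Then v_1 = N · v_2 = (1, 0, 1)ᵀ.

Sanity check: (A − (-3)·I) v_1 = (0, 0, 0)ᵀ = 0. ✓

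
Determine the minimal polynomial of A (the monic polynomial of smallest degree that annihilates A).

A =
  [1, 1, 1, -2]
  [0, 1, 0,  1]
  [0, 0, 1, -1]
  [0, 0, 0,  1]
x^2 - 2*x + 1

The characteristic polynomial is χ_A(x) = (x - 1)^4, so the eigenvalues are known. The minimal polynomial is
  m_A(x) = Π_λ (x − λ)^{k_λ}
where k_λ is the size of the *largest* Jordan block for λ (equivalently, the smallest k with (A − λI)^k v = 0 for every generalised eigenvector v of λ).

  λ = 1: largest Jordan block has size 2, contributing (x − 1)^2

So m_A(x) = (x - 1)^2 = x^2 - 2*x + 1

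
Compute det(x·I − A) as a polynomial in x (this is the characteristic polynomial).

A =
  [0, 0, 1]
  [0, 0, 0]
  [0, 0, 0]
x^3

Expanding det(x·I − A) (e.g. by cofactor expansion or by noting that A is similar to its Jordan form J, which has the same characteristic polynomial as A) gives
  χ_A(x) = x^3
which factors as x^3. The eigenvalues (with algebraic multiplicities) are λ = 0 with multiplicity 3.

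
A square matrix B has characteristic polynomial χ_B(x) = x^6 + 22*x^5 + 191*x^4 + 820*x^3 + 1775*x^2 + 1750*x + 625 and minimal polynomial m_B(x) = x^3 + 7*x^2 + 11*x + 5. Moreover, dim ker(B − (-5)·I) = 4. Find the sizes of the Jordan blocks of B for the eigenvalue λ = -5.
Block sizes for λ = -5: [1, 1, 1, 1]

Step 1 — from the characteristic polynomial, algebraic multiplicity of λ = -5 is 4. From dim ker(B − (-5)·I) = 4, there are exactly 4 Jordan blocks for λ = -5.
Step 2 — from the minimal polynomial, the factor (x + 5) tells us the largest block for λ = -5 has size 1.
Step 3 — with total size 4, 4 blocks, and largest block 1, the block sizes (in nonincreasing order) are [1, 1, 1, 1].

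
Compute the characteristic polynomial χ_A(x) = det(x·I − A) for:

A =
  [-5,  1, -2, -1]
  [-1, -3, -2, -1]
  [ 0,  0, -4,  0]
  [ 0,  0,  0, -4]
x^4 + 16*x^3 + 96*x^2 + 256*x + 256

Expanding det(x·I − A) (e.g. by cofactor expansion or by noting that A is similar to its Jordan form J, which has the same characteristic polynomial as A) gives
  χ_A(x) = x^4 + 16*x^3 + 96*x^2 + 256*x + 256
which factors as (x + 4)^4. The eigenvalues (with algebraic multiplicities) are λ = -4 with multiplicity 4.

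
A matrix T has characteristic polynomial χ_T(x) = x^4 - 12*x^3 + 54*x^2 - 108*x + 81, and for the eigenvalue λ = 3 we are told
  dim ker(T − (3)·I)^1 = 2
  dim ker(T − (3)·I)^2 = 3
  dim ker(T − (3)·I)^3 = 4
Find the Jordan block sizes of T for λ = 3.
Block sizes for λ = 3: [3, 1]

From the dimensions of kernels of powers, the number of Jordan blocks of size at least j is d_j − d_{j−1} where d_j = dim ker(N^j) (with d_0 = 0). Computing the differences gives [2, 1, 1].
The number of blocks of size exactly k is (#blocks of size ≥ k) − (#blocks of size ≥ k + 1), so the partition is: 1 block(s) of size 1, 1 block(s) of size 3.
In nonincreasing order the block sizes are [3, 1].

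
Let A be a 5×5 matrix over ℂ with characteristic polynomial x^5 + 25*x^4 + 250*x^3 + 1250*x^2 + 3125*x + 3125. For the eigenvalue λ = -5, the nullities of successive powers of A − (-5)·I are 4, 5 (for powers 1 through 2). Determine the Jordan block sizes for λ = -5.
Block sizes for λ = -5: [2, 1, 1, 1]

From the dimensions of kernels of powers, the number of Jordan blocks of size at least j is d_j − d_{j−1} where d_j = dim ker(N^j) (with d_0 = 0). Computing the differences gives [4, 1].
The number of blocks of size exactly k is (#blocks of size ≥ k) − (#blocks of size ≥ k + 1), so the partition is: 3 block(s) of size 1, 1 block(s) of size 2.
In nonincreasing order the block sizes are [2, 1, 1, 1].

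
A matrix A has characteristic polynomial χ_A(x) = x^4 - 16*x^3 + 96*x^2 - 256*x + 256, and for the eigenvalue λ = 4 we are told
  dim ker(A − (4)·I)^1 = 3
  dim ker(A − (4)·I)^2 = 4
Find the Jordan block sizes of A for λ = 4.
Block sizes for λ = 4: [2, 1, 1]

From the dimensions of kernels of powers, the number of Jordan blocks of size at least j is d_j − d_{j−1} where d_j = dim ker(N^j) (with d_0 = 0). Computing the differences gives [3, 1].
The number of blocks of size exactly k is (#blocks of size ≥ k) − (#blocks of size ≥ k + 1), so the partition is: 2 block(s) of size 1, 1 block(s) of size 2.
In nonincreasing order the block sizes are [2, 1, 1].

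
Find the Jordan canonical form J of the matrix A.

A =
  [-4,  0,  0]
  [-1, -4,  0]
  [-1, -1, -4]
J_3(-4)

The characteristic polynomial is
  det(x·I − A) = x^3 + 12*x^2 + 48*x + 64 = (x + 4)^3

Eigenvalues and multiplicities (the geometric multiplicity of λ is n − rank(A − λI), which equals the number of Jordan blocks for λ):
  λ = -4: algebraic multiplicity = 3, geometric multiplicity = 1

Determining the block sizes for each eigenvalue:
  λ = -4: one block (gm = 1), so the single block has size am = 3 → block sizes [3]

Assembling the blocks gives a Jordan form
J =
  [-4,  1,  0]
  [ 0, -4,  1]
  [ 0,  0, -4]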